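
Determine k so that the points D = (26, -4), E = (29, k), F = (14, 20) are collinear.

-10

The three points are collinear iff det[DE; DF] = 0.
This determinant is linear in k: (12)k + (120) = 0, so k = -10.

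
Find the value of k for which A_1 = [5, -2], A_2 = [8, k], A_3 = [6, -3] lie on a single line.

Collinearity: (A_2 − A_1) must be parallel to (A_3 − A_1) = (1, -1).
Cross-multiplying the components: (k − (-2))·(1) = (3)·(-1).
Solving gives k = -5.

-5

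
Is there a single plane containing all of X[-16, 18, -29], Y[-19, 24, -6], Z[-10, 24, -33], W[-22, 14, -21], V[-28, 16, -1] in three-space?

The plane through X, Y, Z has normal n = XY × XZ = (-162, 126, -54) and equation n·P = 6426.
Checking the remaining points: n·W = 6462, n·V = 6606.
Since n·W = 6462 ≠ 6426, W is off the plane and the points are not all coplanar.

No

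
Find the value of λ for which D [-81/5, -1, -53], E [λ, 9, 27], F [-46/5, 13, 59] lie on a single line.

-56/5

Collinearity requires DE × DF = 0; each component is linear in λ.
The y-component gives (-112)λ + (-6272/5) = 0, so λ = -56/5.
The remaining components then also vanish.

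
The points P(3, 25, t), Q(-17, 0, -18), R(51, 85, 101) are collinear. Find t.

17

Direction QR = (68, 85, 119). From the x-coordinate of P, the parameter along the line is τ = (3 − (-17))/68 = 5/17.
Then t = (-18) + 5/17·(119) = 17.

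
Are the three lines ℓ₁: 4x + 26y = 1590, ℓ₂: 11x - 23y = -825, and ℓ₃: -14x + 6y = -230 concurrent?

Yes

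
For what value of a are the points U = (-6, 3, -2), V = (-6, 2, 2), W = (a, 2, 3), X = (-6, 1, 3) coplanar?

-6

Normal to plane UVX: n = (3, 0, 0); plane equation n·P = -18.
Requiring n·W = -18: (3)a + (0) = -18.
So a = -6.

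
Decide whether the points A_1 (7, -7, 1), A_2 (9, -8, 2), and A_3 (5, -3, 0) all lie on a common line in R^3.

A_1A_2 = (2, -1, 1), A_1A_3 = (-2, 4, -1).
A_1A_2 × A_1A_3 = (-3, 0, 6).
The cross product is nonzero, so the points do not lie on one line.

No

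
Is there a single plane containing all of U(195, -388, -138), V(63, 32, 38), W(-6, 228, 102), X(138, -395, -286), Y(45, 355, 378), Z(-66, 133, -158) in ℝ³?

Yes

The plane through U, V, W has normal n = UV × UW = (-7616, -3696, 3108) and equation n·P = -479976.
Checking the remaining points: n·X = -479976, n·Y = -479976, n·Z = -479976.
All equal -479976, so all 6 points lie in one plane.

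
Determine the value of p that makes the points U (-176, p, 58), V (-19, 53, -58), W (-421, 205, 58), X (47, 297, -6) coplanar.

380

Coplanarity ⇔ det[UV; UW; UX] = 0.
Expanding, this is linear in p: (-28560)p + (10852800) = 0.
So p = 380.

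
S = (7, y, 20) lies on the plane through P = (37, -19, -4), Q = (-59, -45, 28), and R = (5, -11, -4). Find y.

The plane through P, Q, R has equation −256x − 1024y − 1600z = 16384.
Substituting S: (-1024)y + (-33792) = 16384, so y = -49.

-49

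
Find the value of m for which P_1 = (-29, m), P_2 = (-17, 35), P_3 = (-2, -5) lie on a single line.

67

The three points are collinear iff det[P_1P_2; P_1P_3] = 0.
This determinant is linear in m: (15)m + (-1005) = 0, so m = 67.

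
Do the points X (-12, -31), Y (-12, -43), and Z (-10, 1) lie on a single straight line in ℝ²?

No

XY = (0, -12), XZ = (2, 32).
If collinear, XZ would be a scalar multiple of XY. But (0)·(32) ≠ (-12)·(2) (difference 24), so they are not parallel; the points are not collinear.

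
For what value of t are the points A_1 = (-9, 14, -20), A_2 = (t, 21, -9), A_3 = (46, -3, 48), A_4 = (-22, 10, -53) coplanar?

-11

Coplanarity ⇔ det[A_1A_2; A_1A_3; A_1A_4] = 0.
Expanding, this is linear in t: (833)t + (9163) = 0.
So t = -11.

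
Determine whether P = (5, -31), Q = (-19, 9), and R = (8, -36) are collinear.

Yes

PQ = (-24, 40), PR = (3, -5).
Twice the signed area of △PQR is (-24)(-5) − (40)(3) = 0.
The triangle is degenerate (zero area), so the points are collinear.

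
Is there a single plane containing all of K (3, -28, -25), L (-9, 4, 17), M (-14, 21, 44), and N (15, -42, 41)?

No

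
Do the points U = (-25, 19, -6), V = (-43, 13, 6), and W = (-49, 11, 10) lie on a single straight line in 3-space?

UV = (-18, -6, 12), UW = (-24, -8, 16).
Each component of UW is 4/3 times the corresponding component of UV, so UW = 4/3·UV and the points are collinear.

Yes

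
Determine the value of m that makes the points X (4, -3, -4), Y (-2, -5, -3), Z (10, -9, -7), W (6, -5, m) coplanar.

-5

Normal to plane XYZ: n = (12, -12, 48); plane equation n·P = -108.
Requiring n·W = -108: (48)m + (132) = -108.
So m = -5.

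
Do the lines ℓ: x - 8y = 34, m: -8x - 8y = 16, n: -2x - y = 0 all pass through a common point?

Yes

Lines aᵢx + bᵢy = cᵢ with pairwise distinct directions are concurrent exactly when det[aᵢ bᵢ cᵢ] = 0.
Here the determinant is 0.
It vanishes, so the lines are concurrent at (2, -4).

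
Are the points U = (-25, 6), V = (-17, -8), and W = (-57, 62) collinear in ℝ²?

Yes

UV = (8, -14), UW = (-32, 56).
Checking proportionality: UW = -4·UV, so the vectors are parallel and the points are collinear.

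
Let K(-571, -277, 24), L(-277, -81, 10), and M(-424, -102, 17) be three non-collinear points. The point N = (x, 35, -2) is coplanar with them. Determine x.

A normal to the plane is n = KL × KM = (1078, 0, 22638).
N lies in the plane iff n · KN = 0.
This gives (1078)x + (26950) = 0, so x = -25.

-25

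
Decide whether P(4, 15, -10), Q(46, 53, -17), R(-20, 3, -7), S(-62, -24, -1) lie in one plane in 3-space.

A normal to the plane through P, Q, R is n = PQ × PR = (30, 42, 408).
The plane has equation n·X = -3330. For S: n·S = -3276.
-3276 ≠ -3330, so S is off the plane.

No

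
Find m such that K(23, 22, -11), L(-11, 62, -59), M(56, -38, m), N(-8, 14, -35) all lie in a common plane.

45

The points are coplanar iff KL · (KM × KN) = 0.
Expanding, this is linear in m: (-1512)m + (68040) = 0.
So m = 45.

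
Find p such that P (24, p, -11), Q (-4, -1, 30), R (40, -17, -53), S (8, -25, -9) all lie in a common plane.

3

Coplanarity ⇔ det[PQ; PR; PS] = 0.
Expanding, this is linear in p: (-720)p + (2160) = 0.
So p = 3.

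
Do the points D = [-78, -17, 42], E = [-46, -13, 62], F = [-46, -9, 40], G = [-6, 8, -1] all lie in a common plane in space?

A normal to the plane through D, E, F is n = DE × DF = (-168, 704, 128).
The plane has equation n·P = 6512. For G: n·G = 6512.
Equal, so G lies in the plane and all four are coplanar.

Yes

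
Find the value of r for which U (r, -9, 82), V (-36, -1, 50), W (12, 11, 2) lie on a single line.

-68

Direction VW = (48, 12, -48). From the y-coordinate of U, the parameter along the line is τ = (-9 − (-1))/12 = -2/3.
Then r = (-36) + (-2/3)·(48) = -68.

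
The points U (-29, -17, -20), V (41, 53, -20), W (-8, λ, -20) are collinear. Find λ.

Direction UV = (70, 70, 0). From the x-coordinate of W, the parameter along the line is τ = (-8 − (-29))/70 = 3/10.
Then λ = (-17) + 3/10·(70) = 4.

4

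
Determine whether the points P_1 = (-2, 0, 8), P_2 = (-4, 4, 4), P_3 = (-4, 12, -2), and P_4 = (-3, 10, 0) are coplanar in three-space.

Yes

With P_1 as base: P_1P_2 = (-2, 4, -4), P_1P_3 = (-2, 12, -10), P_1P_4 = (-1, 10, -8).
P_1P_3 × P_1P_4 = (4, -6, -8).
P_1P_2 · (P_1P_3 × P_1P_4) = 0.
The scalar triple product vanishes, so the four points are coplanar.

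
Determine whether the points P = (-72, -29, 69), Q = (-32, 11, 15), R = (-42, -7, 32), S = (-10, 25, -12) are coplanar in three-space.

With P as base: PQ = (40, 40, -54), PR = (30, 22, -37), PS = (62, 54, -81).
PR × PS = (216, 136, 256).
PQ · (PR × PS) = 256.
Since 256 ≠ 0, the four points are not coplanar.

No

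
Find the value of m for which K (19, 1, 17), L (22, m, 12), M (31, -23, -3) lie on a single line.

-5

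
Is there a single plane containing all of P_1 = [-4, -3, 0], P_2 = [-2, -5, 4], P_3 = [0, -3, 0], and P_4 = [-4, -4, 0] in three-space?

The four points are coplanar iff the 3×3 determinant with rows P_1P_2, P_1P_3, P_1P_4 is zero.
Rows: (2, -2, 4), (4, 0, 0), (0, -1, 0).
Expanding along the first row: (2)(0) − (-2)(0) + (4)(-4) = -16.
Nonzero ⇒ not coplanar.

No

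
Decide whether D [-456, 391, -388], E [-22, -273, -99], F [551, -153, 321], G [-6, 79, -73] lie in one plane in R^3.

No

The four points are coplanar iff the 3×3 determinant with rows DE, DF, DG is zero.
Rows: (434, -664, 289), (1007, -544, 709), (450, -312, 315).
Expanding along the first row: (434)(49848) − (-664)(-1845) + (289)(-69384) = 356976.
Nonzero ⇒ not coplanar.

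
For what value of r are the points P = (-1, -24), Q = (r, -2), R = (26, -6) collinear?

32

Collinearity: (Q − P) must be parallel to (R − P) = (27, 18).
Cross-multiplying the components: (r − (-1))·(18) = (22)·(27).
Solving gives r = 32.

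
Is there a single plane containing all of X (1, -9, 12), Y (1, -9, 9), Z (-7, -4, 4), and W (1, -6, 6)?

No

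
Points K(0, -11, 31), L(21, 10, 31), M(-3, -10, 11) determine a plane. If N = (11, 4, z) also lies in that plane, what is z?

11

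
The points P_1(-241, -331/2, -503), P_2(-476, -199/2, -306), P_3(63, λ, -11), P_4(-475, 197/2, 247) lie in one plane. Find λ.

33/2

Coplanarity ⇔ det[P_1P_2; P_1P_3; P_1P_4] = 0.
Expanding, this is linear in λ: (-130152)λ + (2147508) = 0.
So λ = 33/2.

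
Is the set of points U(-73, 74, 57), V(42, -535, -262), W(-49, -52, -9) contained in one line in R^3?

No

UV = (115, -609, -319), UW = (24, -126, -66).
Comparing components 3 and 1: (-319)(24) − (115)(-66) = -66 ≠ 0, so UV and UW are not parallel and the points are not collinear.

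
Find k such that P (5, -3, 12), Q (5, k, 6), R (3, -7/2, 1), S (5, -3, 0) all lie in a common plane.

-3

Coplanarity ⇔ det[PQ; PR; PS] = 0.
Expanding, this is linear in k: (-24)k + (-72) = 0.
So k = -3.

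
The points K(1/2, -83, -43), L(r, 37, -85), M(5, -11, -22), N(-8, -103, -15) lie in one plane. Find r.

49/2

Coplanarity ⇔ det[KL; KM; KN] = 0.
Expanding, this is linear in r: (2436)r + (-59682) = 0.
So r = 49/2.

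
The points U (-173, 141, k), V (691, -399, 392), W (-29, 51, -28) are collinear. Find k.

-112

Collinearity requires UV × UW = 0; each component is linear in k.
The x-component gives (450)k + (50400) = 0, so k = -112.
The remaining components then also vanish.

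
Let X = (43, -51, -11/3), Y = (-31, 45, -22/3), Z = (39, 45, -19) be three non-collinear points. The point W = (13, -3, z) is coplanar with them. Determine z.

Coplanarity requires XY · (XZ × XW) = 0.
XY = (-74, 96, -11/3), XZ = (-4, 96, -46/3); the triple product is linear in z with coefficient -6720 and constant term -44800.
Setting it to zero: z = -20/3.

-20/3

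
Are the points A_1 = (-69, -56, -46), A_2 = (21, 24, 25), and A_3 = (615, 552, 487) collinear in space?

A_1A_2 = (90, 80, 71), A_1A_3 = (684, 608, 533).
A_1A_2 × A_1A_3 = (-528, 594, 0).
The cross product is nonzero, so the points do not lie on one line.

No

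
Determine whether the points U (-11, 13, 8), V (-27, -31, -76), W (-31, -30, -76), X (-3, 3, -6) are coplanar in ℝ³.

Yes

With U as base: UV = (-16, -44, -84), UW = (-20, -43, -84), UX = (8, -10, -14).
UW × UX = (-238, -952, 544).
UV · (UW × UX) = 0.
The scalar triple product vanishes, so the four points are coplanar.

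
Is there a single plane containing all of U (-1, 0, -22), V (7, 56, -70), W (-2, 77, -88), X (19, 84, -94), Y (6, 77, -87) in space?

The plane through U, V, W has normal n = UV × UW = (0, 576, 672) and equation n·P = -14784.
Checking the remaining points: n·X = -14784, n·Y = -14112.
Since n·Y = -14112 ≠ -14784, Y is off the plane and the points are not all coplanar.

No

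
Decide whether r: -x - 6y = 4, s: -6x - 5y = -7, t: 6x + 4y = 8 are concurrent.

Yes

Lines aᵢx + bᵢy = cᵢ with pairwise distinct directions are concurrent exactly when det[aᵢ bᵢ cᵢ] = 0.
Here the determinant is 0.
It vanishes, so the lines are concurrent at (2, -1).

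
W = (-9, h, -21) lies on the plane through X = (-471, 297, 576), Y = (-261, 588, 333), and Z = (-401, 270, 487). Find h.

-30

Coplanarity requires XY · (XZ × XW) = 0.
XY = (210, 291, -243), XZ = (70, -27, -89); the triple product is linear in h with coefficient 1680 and constant term 50400.
Setting it to zero: h = -30.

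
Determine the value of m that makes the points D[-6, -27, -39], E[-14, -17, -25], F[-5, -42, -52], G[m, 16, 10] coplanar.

-25

Coplanarity ⇔ det[DE; DF; DG] = 0.
Expanding, this is linear in m: (80)m + (2000) = 0.
So m = -25.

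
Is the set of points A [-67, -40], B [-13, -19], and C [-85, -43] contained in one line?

AB = (54, 21), AC = (-18, -3).
Twice the signed area of △ABC is (54)(-3) − (21)(-18) = 216.
The area is nonzero, so the three points are not collinear.

No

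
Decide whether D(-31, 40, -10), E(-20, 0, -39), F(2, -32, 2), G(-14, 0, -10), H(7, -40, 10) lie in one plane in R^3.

No

The plane through D, E, F has normal n = DE × DF = (-2568, -1089, 528) and equation n·P = 30768.
Checking the remaining points: n·G = 30672, n·H = 30864.
Since n·G = 30672 ≠ 30768, G is off the plane and the points are not all coplanar.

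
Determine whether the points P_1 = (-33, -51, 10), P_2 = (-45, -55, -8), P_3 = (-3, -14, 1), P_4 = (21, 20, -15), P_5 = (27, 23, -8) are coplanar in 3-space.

Yes

The plane through P_1, P_2, P_3 has normal n = P_1P_2 × P_1P_3 = (702, -648, -324) and equation n·P = 6642.
Checking the remaining points: n·P_4 = 6642, n·P_5 = 6642.
All equal 6642, so all 5 points lie in one plane.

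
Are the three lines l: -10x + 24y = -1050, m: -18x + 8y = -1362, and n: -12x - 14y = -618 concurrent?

Yes

Intersecting l and m: solving the 2×2 system gives (x, y) = (69, -15).
Substitute into n: (-12)(69) + (-14)(-15) = -618.
This equals -618, so (69, -15) lies on all three lines and they are concurrent.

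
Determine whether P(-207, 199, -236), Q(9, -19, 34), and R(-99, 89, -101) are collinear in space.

PQ = (216, -218, 270), PR = (108, -110, 135).
PQ × PR = (270, 0, -216).
The cross product is nonzero, so the points do not lie on one line.

No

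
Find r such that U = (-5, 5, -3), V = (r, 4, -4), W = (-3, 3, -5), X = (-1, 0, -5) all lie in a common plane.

-4

Normal to plane UWX: n = (-6, -4, -2); plane equation n·P = 16.
Requiring n·V = 16: (-6)r + (-8) = 16.
So r = -4.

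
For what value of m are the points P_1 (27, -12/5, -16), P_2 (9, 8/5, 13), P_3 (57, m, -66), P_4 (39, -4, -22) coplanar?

-46/5

Normal to plane P_1P_2P_4: n = (112/5, 240, -96/5); plane equation n·P = 336.
Requiring n·P_3 = 336: (240)m + (2544) = 336.
So m = -46/5.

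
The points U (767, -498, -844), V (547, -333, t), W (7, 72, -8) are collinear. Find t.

Direction UW = (-760, 570, 836). From the x-coordinate of V, the parameter along the line is τ = (547 − 767)/(-760) = 11/38.
Then t = (-844) + 11/38·(836) = -602.

-602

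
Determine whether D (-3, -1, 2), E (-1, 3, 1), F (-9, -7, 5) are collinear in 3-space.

No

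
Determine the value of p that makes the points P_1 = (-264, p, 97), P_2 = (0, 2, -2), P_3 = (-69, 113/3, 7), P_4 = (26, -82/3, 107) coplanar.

Coplanarity ⇔ det[P_1P_2; P_1P_3; P_1P_4] = 0.
Expanding, this is linear in p: (-7755)p + (1002980) = 0.
So p = 388/3.

388/3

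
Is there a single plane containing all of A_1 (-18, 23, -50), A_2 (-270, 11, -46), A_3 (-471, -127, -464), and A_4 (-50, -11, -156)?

A normal to the plane through A_1, A_2, A_3 is n = A_1A_2 × A_1A_3 = (5568, -106140, 32364).
The plane has equation n·P = -4159644. For A_4: n·A_4 = -4159644.
Equal, so A_4 lies in the plane and all four are coplanar.

Yes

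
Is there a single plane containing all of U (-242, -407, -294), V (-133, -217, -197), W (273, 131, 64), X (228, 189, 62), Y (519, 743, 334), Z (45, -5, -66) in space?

Yes

The plane through U, V, W has normal n = UV × UW = (15834, 10933, -39208) and equation n·P = 3245593.
Checking the remaining points: n·X = 3245593, n·Y = 3245593, n·Z = 3245593.
All equal 3245593, so all 6 points lie in one plane.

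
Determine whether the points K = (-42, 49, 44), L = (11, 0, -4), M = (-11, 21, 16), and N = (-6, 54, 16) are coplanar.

No

A normal to the plane through K, L, M is n = KL × KM = (28, -4, 35).
The plane has equation n·P = 168. For N: n·N = 176.
176 ≠ 168, so N is off the plane.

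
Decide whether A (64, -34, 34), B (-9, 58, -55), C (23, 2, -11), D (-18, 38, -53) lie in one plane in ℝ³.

With A as base: AB = (-73, 92, -89), AC = (-41, 36, -45), AD = (-82, 72, -87).
AC × AD = (108, 123, 0).
AB · (AC × AD) = 3432.
Since 3432 ≠ 0, the four points are not coplanar.

No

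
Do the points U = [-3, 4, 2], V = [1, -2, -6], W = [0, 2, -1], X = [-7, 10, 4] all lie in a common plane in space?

No

A normal to the plane through U, V, W is n = UV × UW = (2, -12, 10).
The plane has equation n·P = -34. For X: n·X = -94.
-94 ≠ -34, so X is off the plane.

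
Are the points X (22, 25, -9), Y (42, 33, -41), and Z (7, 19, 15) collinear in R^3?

XY = (20, 8, -32), XZ = (-15, -6, 24).
XY × XZ = (0, 0, 0).
The cross product vanishes, so the three points are collinear.

Yes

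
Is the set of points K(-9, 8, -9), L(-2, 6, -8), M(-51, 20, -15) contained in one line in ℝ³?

Yes

KL = (7, -2, 1), KM = (-42, 12, -6).
KL × KM = (0, 0, 0).
The cross product vanishes, so the three points are collinear.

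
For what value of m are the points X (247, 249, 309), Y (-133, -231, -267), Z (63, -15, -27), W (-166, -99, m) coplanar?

Normal to plane XYZ: n = (9216, -21696, 12000); plane equation n·P = 582048.
Requiring n·W = 582048: (12000)m + (618048) = 582048.
So m = -3.

-3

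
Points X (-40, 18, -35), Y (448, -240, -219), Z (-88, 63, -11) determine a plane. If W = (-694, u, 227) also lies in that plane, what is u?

The plane through X, Y, Z has equation 2088x − 2880y + 9576z = -470520.
Substituting W: (-2880)u + (724680) = -470520, so u = 415.

415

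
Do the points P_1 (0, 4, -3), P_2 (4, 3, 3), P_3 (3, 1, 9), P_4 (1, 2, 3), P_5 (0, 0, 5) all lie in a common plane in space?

No

The plane through P_1, P_2, P_3 has normal n = P_1P_2 × P_1P_3 = (6, -30, -9) and equation n·P = -93.
Checking the remaining points: n·P_4 = -81, n·P_5 = -45.
Since n·P_4 = -81 ≠ -93, P_4 is off the plane and the points are not all coplanar.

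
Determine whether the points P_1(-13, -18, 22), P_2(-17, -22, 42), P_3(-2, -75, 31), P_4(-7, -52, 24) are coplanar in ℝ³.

No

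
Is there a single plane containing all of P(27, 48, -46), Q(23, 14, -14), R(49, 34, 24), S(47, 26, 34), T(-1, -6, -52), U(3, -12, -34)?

No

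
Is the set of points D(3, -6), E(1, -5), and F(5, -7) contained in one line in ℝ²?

DE = (-2, 1), DF = (2, -1).
Twice the signed area of △DEF is (-2)(-1) − (1)(2) = 0.
The triangle is degenerate (zero area), so the points are collinear.

Yes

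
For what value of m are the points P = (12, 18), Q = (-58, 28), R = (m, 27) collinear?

-51

The three points are collinear iff det[PQ; PR] = 0.
This determinant is linear in m: (-10)m + (-510) = 0, so m = -51.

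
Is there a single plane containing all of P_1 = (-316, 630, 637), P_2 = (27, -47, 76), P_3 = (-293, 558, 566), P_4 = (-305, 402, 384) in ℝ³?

No

The four points are coplanar iff the 3×3 determinant with rows P_1P_2, P_1P_3, P_1P_4 is zero.
Rows: (343, -677, -561), (23, -72, -71), (11, -228, -253).
Expanding along the first row: (343)(2028) − (-677)(-5038) + (-561)(-4452) = -217550.
Nonzero ⇒ not coplanar.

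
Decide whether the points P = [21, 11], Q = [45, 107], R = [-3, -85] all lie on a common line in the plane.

Yes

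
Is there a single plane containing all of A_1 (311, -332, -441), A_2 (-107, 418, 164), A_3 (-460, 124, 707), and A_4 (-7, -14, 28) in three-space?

A normal to the plane through A_1, A_2, A_3 is n = A_1A_2 × A_1A_3 = (585120, 13409, 387642).
The plane has equation n·P = 6570410. For A_4: n·A_4 = 6570410.
Equal, so A_4 lies in the plane and all four are coplanar.

Yes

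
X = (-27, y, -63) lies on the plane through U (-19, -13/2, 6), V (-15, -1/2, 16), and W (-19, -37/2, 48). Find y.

Coplanarity requires UV · (UW × UX) = 0.
UV = (4, 6, 10), UW = (0, -12, 42); the triple product is linear in y with coefficient -168 and constant term -756.
Setting it to zero: y = -9/2.

-9/2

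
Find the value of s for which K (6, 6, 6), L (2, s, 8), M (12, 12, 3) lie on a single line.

2

Direction KM = (6, 6, -3). From the x-coordinate of L, the parameter along the line is τ = (2 − 6)/6 = -2/3.
Then s = 6 + (-2/3)·(6) = 2.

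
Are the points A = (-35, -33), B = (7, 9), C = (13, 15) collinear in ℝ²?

Yes

AB = (42, 42), AC = (48, 48).
Twice the signed area of △ABC is (42)(48) − (42)(48) = 0.
The triangle is degenerate (zero area), so the points are collinear.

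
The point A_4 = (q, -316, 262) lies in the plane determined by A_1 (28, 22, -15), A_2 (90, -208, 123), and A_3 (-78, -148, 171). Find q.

A normal to the plane is n = A_1A_2 × A_1A_3 = (-19320, -26160, -34920).
A_4 lies in the plane iff n · A_1A_4 = 0.
This gives (-19320)q + (-289800) = 0, so q = -15.

-15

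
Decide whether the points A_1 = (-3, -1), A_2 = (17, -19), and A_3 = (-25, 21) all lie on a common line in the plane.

A_1A_2 = (20, -18), A_1A_3 = (-22, 22).
det[A_1A_2; A_1A_3] = (20)(22) − (-18)(-22) = 44.
The determinant is nonzero, so they are not collinear.

No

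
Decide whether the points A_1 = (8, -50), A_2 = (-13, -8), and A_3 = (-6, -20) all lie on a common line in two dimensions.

No

A_1A_2 = (-21, 42), A_1A_3 = (-14, 30).
Twice the signed area of △A_1A_2A_3 is (-21)(30) − (42)(-14) = -42.
The area is nonzero, so the three points are not collinear.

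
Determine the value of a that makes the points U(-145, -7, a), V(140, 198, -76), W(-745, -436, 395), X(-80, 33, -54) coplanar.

65

The points are coplanar iff UV · (UW × UX) = 0.
Expanding, this is linear in a: (-6545)a + (425425) = 0.
So a = 65.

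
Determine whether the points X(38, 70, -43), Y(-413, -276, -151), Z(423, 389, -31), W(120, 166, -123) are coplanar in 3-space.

No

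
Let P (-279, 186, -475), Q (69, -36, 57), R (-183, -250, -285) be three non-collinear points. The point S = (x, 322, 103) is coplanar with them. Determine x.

129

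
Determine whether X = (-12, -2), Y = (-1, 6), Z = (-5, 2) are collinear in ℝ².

No

XY = (11, 8), XZ = (7, 4).
det[XY; XZ] = (11)(4) − (8)(7) = -12.
The determinant is nonzero, so they are not collinear.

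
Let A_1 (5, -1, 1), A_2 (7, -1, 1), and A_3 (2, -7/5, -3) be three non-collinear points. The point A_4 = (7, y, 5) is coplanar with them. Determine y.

Coplanarity requires A_1A_2 · (A_1A_3 × A_1A_4) = 0.
A_1A_2 = (2, 0, 0), A_1A_3 = (-3, -2/5, -4); the triple product is linear in y with coefficient 8 and constant term 24/5.
Setting it to zero: y = -3/5.

-3/5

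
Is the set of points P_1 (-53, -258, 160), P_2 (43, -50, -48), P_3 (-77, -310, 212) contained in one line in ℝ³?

P_1P_2 = (96, 208, -208), P_1P_3 = (-24, -52, 52).
P_1P_2 × P_1P_3 = (0, 0, 0).
The cross product vanishes, so the three points are collinear.

Yes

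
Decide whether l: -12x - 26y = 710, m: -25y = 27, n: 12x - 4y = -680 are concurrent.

The three lines meet at one point iff the augmented coefficient matrix [aᵢ bᵢ cᵢ] has rank < 3, i.e. its determinant vanishes.
Here the determinant is -720.
Nonzero, so no common point exists.

No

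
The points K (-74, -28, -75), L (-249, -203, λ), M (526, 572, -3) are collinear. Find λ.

-96

Collinearity requires KL × KM = 0; each component is linear in λ.
The x-component gives (-600)λ + (-57600) = 0, so λ = -96.
The remaining components then also vanish.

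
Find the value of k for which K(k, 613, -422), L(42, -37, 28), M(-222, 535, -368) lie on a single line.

Collinearity requires KL × KM = 0; each component is linear in k.
The y-component gives (-396)k + (-102168) = 0, so k = -258.
The remaining components then also vanish.

-258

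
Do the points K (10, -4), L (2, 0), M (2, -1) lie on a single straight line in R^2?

KL = (-8, 4), KM = (-8, 3).
det[KL; KM] = (-8)(3) − (4)(-8) = 8.
The determinant is nonzero, so they are not collinear.

No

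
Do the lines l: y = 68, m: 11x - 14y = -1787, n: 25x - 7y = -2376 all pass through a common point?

The three lines meet at one point iff the augmented coefficient matrix [aᵢ bᵢ cᵢ] has rank < 3, i.e. its determinant vanishes.
Here the determinant is 25.
Nonzero, so no common point exists.

No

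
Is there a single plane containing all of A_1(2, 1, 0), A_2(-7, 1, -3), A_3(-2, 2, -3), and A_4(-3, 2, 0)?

With A_1 as base: A_1A_2 = (-9, 0, -3), A_1A_3 = (-4, 1, -3), A_1A_4 = (-5, 1, 0).
A_1A_3 × A_1A_4 = (3, 15, 1).
A_1A_2 · (A_1A_3 × A_1A_4) = -30.
Since -30 ≠ 0, the four points are not coplanar.

No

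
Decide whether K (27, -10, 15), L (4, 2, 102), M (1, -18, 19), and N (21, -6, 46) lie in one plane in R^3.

No

With K as base: KL = (-23, 12, 87), KM = (-26, -8, 4), KN = (-6, 4, 31).
KM × KN = (-264, 782, -152).
KL · (KM × KN) = 2232.
Since 2232 ≠ 0, the four points are not coplanar.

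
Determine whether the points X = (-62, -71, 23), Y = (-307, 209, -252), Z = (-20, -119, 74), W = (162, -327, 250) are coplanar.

The four points are coplanar iff the 3×3 determinant with rows XY, XZ, XW is zero.
Rows: (-245, 280, -275), (42, -48, 51), (224, -256, 227).
Expanding along the first row: (-245)(2160) − (280)(-1890) + (-275)(0) = 0.
Zero determinant ⇒ coplanar.

Yes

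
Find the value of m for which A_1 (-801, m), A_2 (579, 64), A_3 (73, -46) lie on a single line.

The three points are collinear iff det[A_1A_2; A_1A_3] = 0.
This determinant is linear in m: (-506)m + (-119416) = 0, so m = -236.

-236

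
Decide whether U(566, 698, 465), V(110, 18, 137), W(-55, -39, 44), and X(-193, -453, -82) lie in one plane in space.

No

The four points are coplanar iff the 3×3 determinant with rows UV, UW, UX is zero.
Rows: (-456, -680, -328), (-621, -737, -421), (-759, -1151, -547).
Expanding along the first row: (-456)(-81432) − (-680)(20148) + (-328)(155388) = -133632.
Nonzero ⇒ not coplanar.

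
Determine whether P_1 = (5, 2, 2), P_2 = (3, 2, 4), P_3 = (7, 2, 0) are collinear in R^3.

Yes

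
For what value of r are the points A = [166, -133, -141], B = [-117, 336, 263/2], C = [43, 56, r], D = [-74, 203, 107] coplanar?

-37/2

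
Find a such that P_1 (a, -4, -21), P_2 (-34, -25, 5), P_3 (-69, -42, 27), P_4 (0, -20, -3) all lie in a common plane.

-9

Coplanarity ⇔ det[P_1P_2; P_1P_3; P_1P_4] = 0.
Expanding, this is linear in a: (-26)a + (-234) = 0.
So a = -9.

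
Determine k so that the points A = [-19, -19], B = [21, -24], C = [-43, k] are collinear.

-16

The three points are collinear iff det[AB; AC] = 0.
This determinant is linear in k: (40)k + (640) = 0, so k = -16.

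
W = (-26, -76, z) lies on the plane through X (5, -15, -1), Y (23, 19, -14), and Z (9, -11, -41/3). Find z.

44/3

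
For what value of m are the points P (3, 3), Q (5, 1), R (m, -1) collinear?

Collinearity: (R − P) must be parallel to (Q − P) = (2, -2).
Cross-multiplying the components: (m − 3)·(-2) = (-4)·(2).
Solving gives m = 7.

7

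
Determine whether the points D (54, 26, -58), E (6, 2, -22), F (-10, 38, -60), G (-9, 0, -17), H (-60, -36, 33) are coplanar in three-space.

The plane through D, E, F has normal n = DE × DF = (-384, -2400, -2112) and equation n·P = 39360.
Checking the remaining points: n·G = 39360, n·H = 39744.
Since n·H = 39744 ≠ 39360, H is off the plane and the points are not all coplanar.

No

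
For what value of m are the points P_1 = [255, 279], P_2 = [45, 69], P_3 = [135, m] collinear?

159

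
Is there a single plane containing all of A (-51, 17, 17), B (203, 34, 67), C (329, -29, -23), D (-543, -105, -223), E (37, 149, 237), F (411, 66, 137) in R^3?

The plane through A, B, C has normal n = AB × AC = (1620, 29160, -18144) and equation n·P = 104652.
Checking the remaining points: n·D = 104652, n·E = 104652, n·F = 104652.
All equal 104652, so all 6 points lie in one plane.

Yes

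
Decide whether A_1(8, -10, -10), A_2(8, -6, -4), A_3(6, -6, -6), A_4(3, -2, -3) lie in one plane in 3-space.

Yes

A normal to the plane through A_1, A_2, A_3 is n = A_1A_2 × A_1A_3 = (-8, -12, 8).
The plane has equation n·P = -24. For A_4: n·A_4 = -24.
Equal, so A_4 lies in the plane and all four are coplanar.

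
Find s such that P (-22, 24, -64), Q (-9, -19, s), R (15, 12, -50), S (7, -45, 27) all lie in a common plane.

-7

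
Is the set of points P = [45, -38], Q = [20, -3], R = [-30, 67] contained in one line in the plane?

Yes

PQ = (-25, 35), PR = (-75, 105).
Checking proportionality: PR = 3·PQ, so the vectors are parallel and the points are collinear.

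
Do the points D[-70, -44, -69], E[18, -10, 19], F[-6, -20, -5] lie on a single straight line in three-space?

DE = (88, 34, 88), DF = (64, 24, 64).
Comparing components 2 and 3: (34)(64) − (88)(24) = 64 ≠ 0, so DE and DF are not parallel and the points are not collinear.

No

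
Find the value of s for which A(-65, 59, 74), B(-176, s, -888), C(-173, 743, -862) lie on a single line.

762

Direction AC = (-108, 684, -936). From the x-coordinate of B, the parameter along the line is τ = (-176 − (-65))/(-108) = 37/36.
Then s = 59 + 37/36·(684) = 762.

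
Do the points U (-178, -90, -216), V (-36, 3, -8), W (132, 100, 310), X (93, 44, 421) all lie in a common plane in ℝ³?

A normal to the plane through U, V, W is n = UV × UW = (9398, -10212, -1850).
The plane has equation n·P = -354164. For X: n·X = -354164.
Equal, so X lies in the plane and all four are coplanar.

Yes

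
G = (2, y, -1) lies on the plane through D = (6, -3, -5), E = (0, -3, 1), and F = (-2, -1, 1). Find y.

The plane through D, E, F has equation −12x − 12y − 12z = 24.
Substituting G: (-12)y + (-12) = 24, so y = -3.

-3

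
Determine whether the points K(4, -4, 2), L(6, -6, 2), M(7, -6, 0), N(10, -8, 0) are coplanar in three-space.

No

The four points are coplanar iff the 3×3 determinant with rows KL, KM, KN is zero.
Rows: (2, -2, 0), (3, -2, -2), (6, -4, -2).
Expanding along the first row: (2)(-4) − (-2)(6) + (0)(0) = 4.
Nonzero ⇒ not coplanar.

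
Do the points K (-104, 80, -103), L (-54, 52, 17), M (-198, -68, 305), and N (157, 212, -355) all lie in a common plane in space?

With K as base: KL = (50, -28, 120), KM = (-94, -148, 408), KN = (261, 132, -252).
KM × KN = (-16560, 82800, 26220).
KL · (KM × KN) = 0.
The scalar triple product vanishes, so the four points are coplanar.

Yes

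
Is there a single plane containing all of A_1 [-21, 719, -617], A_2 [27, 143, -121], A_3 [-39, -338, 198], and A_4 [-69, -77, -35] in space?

No

With A_1 as base: A_1A_2 = (48, -576, 496), A_1A_3 = (-18, -1057, 815), A_1A_4 = (-48, -796, 582).
A_1A_3 × A_1A_4 = (33566, -28644, -36408).
A_1A_2 · (A_1A_3 × A_1A_4) = 51744.
Since 51744 ≠ 0, the four points are not coplanar.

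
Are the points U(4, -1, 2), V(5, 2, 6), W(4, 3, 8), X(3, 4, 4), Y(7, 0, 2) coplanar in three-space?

No

The plane through U, V, W has normal n = UV × UW = (2, -6, 4) and equation n·P = 22.
Checking the remaining points: n·X = -2, n·Y = 22.
Since n·X = -2 ≠ 22, X is off the plane and the points are not all coplanar.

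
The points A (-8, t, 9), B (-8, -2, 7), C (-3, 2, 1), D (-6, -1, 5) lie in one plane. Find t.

-5

The points are coplanar iff AB · (AC × AD) = 0.
Expanding, this is linear in t: (2)t + (10) = 0.
So t = -5.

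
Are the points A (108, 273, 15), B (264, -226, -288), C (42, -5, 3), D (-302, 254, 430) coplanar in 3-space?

With A as base: AB = (156, -499, -303), AC = (-66, -278, -12), AD = (-410, -19, 415).
AC × AD = (-115598, 32310, -112726).
AB · (AC × AD) = 0.
The scalar triple product vanishes, so the four points are coplanar.

Yes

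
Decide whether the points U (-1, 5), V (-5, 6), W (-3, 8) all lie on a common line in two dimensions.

UV = (-4, 1), UW = (-2, 3).
Twice the signed area of △UVW is (-4)(3) − (1)(-2) = -10.
The area is nonzero, so the three points are not collinear.

No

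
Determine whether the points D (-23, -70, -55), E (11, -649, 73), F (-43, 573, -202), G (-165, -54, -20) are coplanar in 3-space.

A normal to the plane through D, E, F is n = DE × DF = (2809, 2438, 10282).
The plane has equation n·P = -800777. For G: n·G = -800777.
Equal, so G lies in the plane and all four are coplanar.

Yes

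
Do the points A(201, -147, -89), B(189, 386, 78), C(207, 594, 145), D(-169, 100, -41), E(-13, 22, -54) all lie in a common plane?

The plane through A, B, C has normal n = AB × AC = (975, 3810, -12090) and equation n·P = 711915.
Checking the remaining points: n·D = 711915, n·E = 724005.
Since n·E = 724005 ≠ 711915, E is off the plane and the points are not all coplanar.

No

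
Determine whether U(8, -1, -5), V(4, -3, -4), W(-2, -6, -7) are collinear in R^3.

No

UV = (-4, -2, 1), UW = (-10, -5, -2).
UV × UW = (9, -18, 0).
The cross product is nonzero, so the points do not lie on one line.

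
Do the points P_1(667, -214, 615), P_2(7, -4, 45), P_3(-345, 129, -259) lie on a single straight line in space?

P_1P_2 = (-660, 210, -570), P_1P_3 = (-1012, 343, -874).
P_1P_2 × P_1P_3 = (11970, 0, -13860).
The cross product is nonzero, so the points do not lie on one line.

No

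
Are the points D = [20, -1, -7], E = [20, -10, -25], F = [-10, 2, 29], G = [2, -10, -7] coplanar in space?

The four points are coplanar iff the 3×3 determinant with rows DE, DF, DG is zero.
Rows: (0, -9, -18), (-30, 3, 36), (-18, -9, 0).
Expanding along the first row: (0)(324) − (-9)(648) + (-18)(324) = 0.
Zero determinant ⇒ coplanar.

Yes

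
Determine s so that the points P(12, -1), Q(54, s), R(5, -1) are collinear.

-1

The three points are collinear iff det[PQ; PR] = 0.
This determinant is linear in s: (7)s + (7) = 0, so s = -1.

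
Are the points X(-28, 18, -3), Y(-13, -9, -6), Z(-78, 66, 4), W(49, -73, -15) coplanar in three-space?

With X as base: XY = (15, -27, -3), XZ = (-50, 48, 7), XW = (77, -91, -12).
XZ × XW = (61, -61, 854).
XY · (XZ × XW) = 0.
The scalar triple product vanishes, so the four points are coplanar.

Yes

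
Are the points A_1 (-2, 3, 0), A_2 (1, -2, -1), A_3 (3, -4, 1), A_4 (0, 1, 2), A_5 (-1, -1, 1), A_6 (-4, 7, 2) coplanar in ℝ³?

The plane through A_1, A_2, A_3 has normal n = A_1A_2 × A_1A_3 = (-12, -8, 4) and equation n·P = 0.
Checking the remaining points: n·A_4 = 0, n·A_5 = 24, n·A_6 = 0.
Since n·A_5 = 24 ≠ 0, A_5 is off the plane and the points are not all coplanar.

No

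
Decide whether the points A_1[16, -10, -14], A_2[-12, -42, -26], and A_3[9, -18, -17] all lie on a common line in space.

Yes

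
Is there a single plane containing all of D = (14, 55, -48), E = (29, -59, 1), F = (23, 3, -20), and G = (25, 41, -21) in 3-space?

The four points are coplanar iff the 3×3 determinant with rows DE, DF, DG is zero.
Rows: (15, -114, 49), (9, -52, 28), (11, -14, 27).
Expanding along the first row: (15)(-1012) − (-114)(-65) + (49)(446) = -736.
Nonzero ⇒ not coplanar.

No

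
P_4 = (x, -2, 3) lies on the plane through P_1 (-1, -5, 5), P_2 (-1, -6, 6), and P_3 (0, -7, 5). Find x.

-3/2

The plane through P_1, P_2, P_3 has equation 2x + 1y + 1z = -2.
Substituting P_4: (2)x + (1) = -2, so x = -3/2.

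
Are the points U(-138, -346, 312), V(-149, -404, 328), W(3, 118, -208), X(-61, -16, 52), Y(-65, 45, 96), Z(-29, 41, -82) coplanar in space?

No

The plane through U, V, W has normal n = UV × UW = (22736, -3464, 3074) and equation n·P = -979936.
Checking the remaining points: n·X = -1171624, n·Y = -1338616, n·Z = -1053436.
Since n·X = -1171624 ≠ -979936, X is off the plane and the points are not all coplanar.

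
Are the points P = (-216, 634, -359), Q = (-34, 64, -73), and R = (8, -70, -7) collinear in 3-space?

No

PQ = (182, -570, 286), PR = (224, -704, 352).
Comparing components 2 and 3: (-570)(352) − (286)(-704) = 704 ≠ 0, so PQ and PR are not parallel and the points are not collinear.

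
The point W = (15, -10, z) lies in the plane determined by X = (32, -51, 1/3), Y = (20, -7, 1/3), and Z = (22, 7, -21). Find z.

65/3

Coplanarity requires XY · (XZ × XW) = 0.
XY = (-12, 44, 0), XZ = (-10, 58, -64/3); the triple product is linear in z with coefficient -256 and constant term 16640/3.
Setting it to zero: z = 65/3.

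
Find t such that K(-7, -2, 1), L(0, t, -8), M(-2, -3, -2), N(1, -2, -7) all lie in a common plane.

The points are coplanar iff KL · (KM × KN) = 0.
Expanding, this is linear in t: (16)t + (16) = 0.
So t = -1.

-1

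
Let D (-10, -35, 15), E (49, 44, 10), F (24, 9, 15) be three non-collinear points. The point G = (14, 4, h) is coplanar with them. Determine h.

The plane through D, E, F has equation 220x − 170y − 90z = 2400.
Substituting G: (-90)h + (2400) = 2400, so h = 0.

0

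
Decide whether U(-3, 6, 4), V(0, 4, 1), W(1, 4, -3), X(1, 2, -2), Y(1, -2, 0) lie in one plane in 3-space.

The plane through U, V, W has normal n = UV × UW = (8, 9, 2) and equation n·P = 38.
Checking the remaining points: n·X = 22, n·Y = -10.
Since n·X = 22 ≠ 38, X is off the plane and the points are not all coplanar.

No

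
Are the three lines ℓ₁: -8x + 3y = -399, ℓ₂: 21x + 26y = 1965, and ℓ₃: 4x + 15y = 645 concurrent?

No

Intersecting ℓ₁ and ℓ₂: solving the 2×2 system gives (x, y) = (16269/271, 7341/271).
Substitute into ℓ₃: (4)(16269/271) + (15)(7341/271) = 175191/271.
But ℓ₃ requires 645 ≠ 175191/271, so the three lines have no common point.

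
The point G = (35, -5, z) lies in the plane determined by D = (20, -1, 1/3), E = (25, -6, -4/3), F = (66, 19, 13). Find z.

A normal to the plane is n = DE × DF = (-30, -140, 330).
G lies in the plane iff n · DG = 0.
This gives (330)z + (0) = 0, so z = 0.

0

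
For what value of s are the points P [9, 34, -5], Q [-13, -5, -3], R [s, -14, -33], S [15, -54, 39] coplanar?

-61

Normal to plane PQS: n = (-1540, 980, 2170); plane equation n·X = 8610.
Requiring n·R = 8610: (-1540)s + (-85330) = 8610.
So s = -61.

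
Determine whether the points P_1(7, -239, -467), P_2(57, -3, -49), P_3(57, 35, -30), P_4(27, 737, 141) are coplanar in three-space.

A normal to the plane through P_1, P_2, P_3 is n = P_1P_2 × P_1P_3 = (-11400, -950, 1900).
The plane has equation n·P = -740050. For P_4: n·P_4 = -740050.
Equal, so P_4 lies in the plane and all four are coplanar.

Yes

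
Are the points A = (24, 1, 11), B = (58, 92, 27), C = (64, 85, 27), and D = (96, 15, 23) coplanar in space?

With A as base: AB = (34, 91, 16), AC = (40, 84, 16), AD = (72, 14, 12).
AC × AD = (784, 672, -5488).
AB · (AC × AD) = 0.
The scalar triple product vanishes, so the four points are coplanar.

Yes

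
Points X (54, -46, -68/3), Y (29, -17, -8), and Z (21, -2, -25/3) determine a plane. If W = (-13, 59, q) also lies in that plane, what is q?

The plane through X, Y, Z has equation −(689/3)x − (377/3)y − 143z = -3380.
Substituting W: (-143)q + (-13286/3) = -3380, so q = -22/3.

-22/3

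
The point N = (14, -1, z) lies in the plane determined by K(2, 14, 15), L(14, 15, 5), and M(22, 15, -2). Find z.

-3

The plane through K, L, M has equation −7x + 4y − 8z = -78.
Substituting N: (-8)z + (-102) = -78, so z = -3.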